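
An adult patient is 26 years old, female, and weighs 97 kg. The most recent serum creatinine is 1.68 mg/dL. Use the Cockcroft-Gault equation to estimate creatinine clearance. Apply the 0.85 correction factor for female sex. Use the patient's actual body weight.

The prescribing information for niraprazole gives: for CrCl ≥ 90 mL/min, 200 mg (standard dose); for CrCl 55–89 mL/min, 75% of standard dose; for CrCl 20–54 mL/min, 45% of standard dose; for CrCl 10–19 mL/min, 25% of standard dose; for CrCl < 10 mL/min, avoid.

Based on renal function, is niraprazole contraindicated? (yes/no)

CrCl = (140 − 26) × 97 / (72 × 1.68) × 0.85 = 11058.0 / 120.96 × 0.85 ≈ 77.7 mL/min
CrCl ≈ 78 mL/min, which is ≥ 10 mL/min.

no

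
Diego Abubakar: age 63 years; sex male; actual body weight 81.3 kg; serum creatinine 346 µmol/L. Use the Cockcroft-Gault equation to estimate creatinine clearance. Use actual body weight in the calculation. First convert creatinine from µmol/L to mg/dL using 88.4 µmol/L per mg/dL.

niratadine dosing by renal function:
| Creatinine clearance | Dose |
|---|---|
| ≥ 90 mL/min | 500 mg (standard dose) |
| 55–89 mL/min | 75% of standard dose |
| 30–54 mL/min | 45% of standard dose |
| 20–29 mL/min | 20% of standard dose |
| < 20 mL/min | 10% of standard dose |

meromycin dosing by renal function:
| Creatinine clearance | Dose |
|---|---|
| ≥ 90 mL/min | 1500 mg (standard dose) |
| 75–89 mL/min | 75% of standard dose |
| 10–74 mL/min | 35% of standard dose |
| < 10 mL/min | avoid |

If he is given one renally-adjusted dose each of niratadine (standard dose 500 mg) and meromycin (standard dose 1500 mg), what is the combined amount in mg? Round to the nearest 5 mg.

625 mg

SCr = 346 / 88.4 = 3.914 mg/dL
CrCl = (140 − 63) × 81.3 / (72 × 3.914) = 6260.1 / 281.81 ≈ 22.2 mL/min
CrCl ≈ 22 mL/min.
niratadine: 20–29 mL/min → 20% of 500 mg = 100 mg.
meromycin: 10–74 mL/min → 35% of 1500 mg = 525 mg.
Total = 100 + 525 = 625 mg.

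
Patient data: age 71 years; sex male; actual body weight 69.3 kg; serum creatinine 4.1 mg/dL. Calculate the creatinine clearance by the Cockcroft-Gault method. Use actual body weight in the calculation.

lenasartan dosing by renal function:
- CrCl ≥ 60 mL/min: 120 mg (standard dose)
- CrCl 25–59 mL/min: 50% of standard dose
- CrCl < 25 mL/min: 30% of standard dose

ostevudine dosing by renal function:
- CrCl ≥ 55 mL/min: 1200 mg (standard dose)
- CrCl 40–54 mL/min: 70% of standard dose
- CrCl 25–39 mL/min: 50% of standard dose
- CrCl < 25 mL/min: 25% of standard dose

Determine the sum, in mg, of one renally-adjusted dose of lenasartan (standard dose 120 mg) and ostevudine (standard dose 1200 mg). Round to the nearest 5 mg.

335 mg

CrCl = (140 − 71) × 69.3 / (72 × 4.1) = 4781.7 / 295.20 ≈ 16.2 mL/min
CrCl ≈ 16 mL/min.
lenasartan: < 25 mL/min → 30% of 120 mg = 36 mg.
ostevudine: < 25 mL/min → 25% of 1200 mg = 300 mg.
Total = 36 + 300 = 336 mg.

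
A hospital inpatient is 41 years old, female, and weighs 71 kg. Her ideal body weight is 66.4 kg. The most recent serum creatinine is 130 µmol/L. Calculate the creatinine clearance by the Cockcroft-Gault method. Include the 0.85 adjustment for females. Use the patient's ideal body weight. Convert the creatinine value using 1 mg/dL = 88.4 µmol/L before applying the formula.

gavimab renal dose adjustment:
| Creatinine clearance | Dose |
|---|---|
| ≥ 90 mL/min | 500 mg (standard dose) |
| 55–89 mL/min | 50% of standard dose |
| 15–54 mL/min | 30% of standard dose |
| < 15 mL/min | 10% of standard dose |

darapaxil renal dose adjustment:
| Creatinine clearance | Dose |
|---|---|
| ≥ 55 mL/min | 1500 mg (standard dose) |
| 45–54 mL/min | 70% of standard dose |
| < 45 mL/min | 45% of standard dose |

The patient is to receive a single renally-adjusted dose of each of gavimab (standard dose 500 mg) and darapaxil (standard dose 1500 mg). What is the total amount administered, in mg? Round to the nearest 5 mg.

SCr = 130 / 88.4 = 1.471 mg/dL
CrCl = (140 − 41) × 66.4 / (72 × 1.471) × 0.85 = 6573.6 / 105.91 × 0.85 ≈ 52.8 mL/min
CrCl ≈ 53 mL/min.
gavimab: 15–54 mL/min → 30% of 500 mg = 150 mg.
darapaxil: 45–54 mL/min → 70% of 1500 mg = 1050 mg.
Total = 150 + 1050 = 1200 mg.

1200 mg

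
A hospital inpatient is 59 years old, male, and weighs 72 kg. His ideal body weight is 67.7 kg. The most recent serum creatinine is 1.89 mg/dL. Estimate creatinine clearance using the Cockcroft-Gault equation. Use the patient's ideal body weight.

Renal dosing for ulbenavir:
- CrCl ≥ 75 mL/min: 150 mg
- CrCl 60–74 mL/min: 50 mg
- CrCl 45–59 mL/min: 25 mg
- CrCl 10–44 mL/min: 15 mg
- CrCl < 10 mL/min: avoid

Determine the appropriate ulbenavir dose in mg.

CrCl = (140 − 59) × 67.7 / (72 × 1.89) = 5483.7 / 136.08 ≈ 40.3 mL/min
CrCl ≈ 40 mL/min → bracket 10–44 mL/min.
Dose for this bracket: 15 mg.

15 mg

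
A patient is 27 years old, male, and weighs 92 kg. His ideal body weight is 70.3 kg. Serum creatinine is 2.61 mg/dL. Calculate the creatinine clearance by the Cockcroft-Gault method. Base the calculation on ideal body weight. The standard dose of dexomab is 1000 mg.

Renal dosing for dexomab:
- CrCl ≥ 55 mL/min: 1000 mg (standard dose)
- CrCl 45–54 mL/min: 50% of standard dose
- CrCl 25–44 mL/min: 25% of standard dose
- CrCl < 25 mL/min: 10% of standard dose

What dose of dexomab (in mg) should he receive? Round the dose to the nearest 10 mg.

250 mg

CrCl = (140 − 27) × 70.3 / (72 × 2.61) = 7943.9 / 187.92 ≈ 42.3 mL/min
CrCl ≈ 42 mL/min → bracket 25–44 mL/min.
25% of 1000 mg = 250 mg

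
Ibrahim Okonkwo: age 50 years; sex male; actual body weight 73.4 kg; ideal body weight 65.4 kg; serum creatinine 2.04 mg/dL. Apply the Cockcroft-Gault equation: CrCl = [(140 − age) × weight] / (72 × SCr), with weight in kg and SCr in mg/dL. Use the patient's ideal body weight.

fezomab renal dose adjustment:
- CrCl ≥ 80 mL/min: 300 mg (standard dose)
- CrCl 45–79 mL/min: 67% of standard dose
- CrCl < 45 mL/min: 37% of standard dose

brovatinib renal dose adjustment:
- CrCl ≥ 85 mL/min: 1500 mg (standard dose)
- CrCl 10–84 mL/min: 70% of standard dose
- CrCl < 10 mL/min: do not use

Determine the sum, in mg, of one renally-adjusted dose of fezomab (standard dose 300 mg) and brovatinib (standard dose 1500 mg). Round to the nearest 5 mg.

CrCl = (140 − 50) × 65.4 / (72 × 2.04) = 5886.0 / 146.88 ≈ 40.1 mL/min
CrCl ≈ 40 mL/min.
fezomab: < 45 mL/min → 37% of 300 mg = 111 mg.
brovatinib: 10–84 mL/min → 70% of 1500 mg = 1050 mg.
Total = 111 + 1050 = 1161 mg.

1160 mg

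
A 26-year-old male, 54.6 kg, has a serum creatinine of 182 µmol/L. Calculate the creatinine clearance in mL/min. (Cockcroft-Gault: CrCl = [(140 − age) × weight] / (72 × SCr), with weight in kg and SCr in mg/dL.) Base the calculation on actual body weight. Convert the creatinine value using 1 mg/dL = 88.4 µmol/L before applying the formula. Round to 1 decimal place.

42.0 mL/min

SCr = 182 / 88.4 = 2.059 mg/dL
CrCl = (140 − 26) × 54.6 / (72 × 2.059) = 6224.4 / 148.25 ≈ 42.0 mL/min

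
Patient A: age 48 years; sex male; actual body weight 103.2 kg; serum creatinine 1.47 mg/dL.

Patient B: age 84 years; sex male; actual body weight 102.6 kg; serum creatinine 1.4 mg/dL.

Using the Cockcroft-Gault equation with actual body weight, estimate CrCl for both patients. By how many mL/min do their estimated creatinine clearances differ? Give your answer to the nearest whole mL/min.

Patient A: CrCl = (140 − 48) × 103.2 / (72 × 1.47) = 9494.4 / 105.84 ≈ 89.7 mL/min
Patient B: CrCl = (140 − 84) × 102.6 / (72 × 1.4) = 5745.6 / 100.80 ≈ 57.0 mL/min
|89.7 − 57.0| = 32.7 mL/min

33 mL/min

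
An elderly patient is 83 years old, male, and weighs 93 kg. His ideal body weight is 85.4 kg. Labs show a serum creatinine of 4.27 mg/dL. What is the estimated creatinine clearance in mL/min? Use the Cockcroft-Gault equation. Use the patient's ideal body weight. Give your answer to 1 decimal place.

15.8 mL/min

CrCl = (140 − 83) × 85.4 / (72 × 4.27) = 4867.8 / 307.44 ≈ 15.8 mL/min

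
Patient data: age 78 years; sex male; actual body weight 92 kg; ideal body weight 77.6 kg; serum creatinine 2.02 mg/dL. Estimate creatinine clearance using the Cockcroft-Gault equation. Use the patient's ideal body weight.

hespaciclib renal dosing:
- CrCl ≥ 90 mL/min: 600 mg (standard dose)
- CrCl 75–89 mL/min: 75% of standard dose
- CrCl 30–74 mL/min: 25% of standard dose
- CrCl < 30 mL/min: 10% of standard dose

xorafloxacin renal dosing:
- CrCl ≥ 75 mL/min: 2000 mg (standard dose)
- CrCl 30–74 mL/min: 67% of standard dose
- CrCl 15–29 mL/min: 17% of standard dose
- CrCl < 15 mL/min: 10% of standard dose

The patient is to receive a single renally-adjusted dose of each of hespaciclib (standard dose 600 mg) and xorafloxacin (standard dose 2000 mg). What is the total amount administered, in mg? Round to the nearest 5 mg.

CrCl = (140 − 78) × 77.6 / (72 × 2.02) = 4811.2 / 145.44 ≈ 33.1 mL/min
CrCl ≈ 33 mL/min.
hespaciclib: 30–74 mL/min → 25% of 600 mg = 150 mg.
xorafloxacin: 30–74 mL/min → 67% of 2000 mg = 1340 mg.
Total = 150 + 1340 = 1490 mg.

1490 mg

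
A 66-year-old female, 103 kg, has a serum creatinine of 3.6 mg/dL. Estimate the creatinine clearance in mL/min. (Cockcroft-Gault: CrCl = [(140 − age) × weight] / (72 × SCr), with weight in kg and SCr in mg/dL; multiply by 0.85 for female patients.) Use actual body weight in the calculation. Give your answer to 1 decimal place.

CrCl = (140 − 66) × 103 / (72 × 3.6) × 0.85 = 7622.0 / 259.20 × 0.85 ≈ 25.0 mL/min

25.0 mL/min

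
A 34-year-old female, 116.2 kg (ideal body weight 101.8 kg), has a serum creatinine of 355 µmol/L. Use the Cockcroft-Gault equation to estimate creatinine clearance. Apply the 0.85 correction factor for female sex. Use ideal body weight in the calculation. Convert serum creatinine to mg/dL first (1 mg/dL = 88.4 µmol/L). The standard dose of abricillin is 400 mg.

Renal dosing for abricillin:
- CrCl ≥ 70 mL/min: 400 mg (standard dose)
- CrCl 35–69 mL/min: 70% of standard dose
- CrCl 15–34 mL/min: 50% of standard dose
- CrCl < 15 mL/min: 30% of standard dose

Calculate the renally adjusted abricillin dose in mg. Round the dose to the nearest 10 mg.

SCr = 355 / 88.4 = 4.016 mg/dL
CrCl = (140 − 34) × 101.8 / (72 × 4.016) × 0.85 = 10790.8 / 289.15 × 0.85 ≈ 31.7 mL/min
CrCl ≈ 32 mL/min → bracket 15–34 mL/min.
50% of 400 mg = 200 mg

200 mg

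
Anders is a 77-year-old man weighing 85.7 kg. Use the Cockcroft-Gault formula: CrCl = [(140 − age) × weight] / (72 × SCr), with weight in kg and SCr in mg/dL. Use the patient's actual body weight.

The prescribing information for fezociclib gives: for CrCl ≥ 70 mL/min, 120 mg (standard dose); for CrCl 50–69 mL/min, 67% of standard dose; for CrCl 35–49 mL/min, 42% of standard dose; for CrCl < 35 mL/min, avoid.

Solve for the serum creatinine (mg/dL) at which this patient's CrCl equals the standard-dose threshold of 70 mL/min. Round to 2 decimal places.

1.07 mg/dL

Standard dose requires CrCl ≥ 70 mL/min.
Set (140 − 77) × 85.7 / (72 × SCr) = 70
SCr = (140 − 77) × 85.7 / (72 × 70) = 1.071 mg/dL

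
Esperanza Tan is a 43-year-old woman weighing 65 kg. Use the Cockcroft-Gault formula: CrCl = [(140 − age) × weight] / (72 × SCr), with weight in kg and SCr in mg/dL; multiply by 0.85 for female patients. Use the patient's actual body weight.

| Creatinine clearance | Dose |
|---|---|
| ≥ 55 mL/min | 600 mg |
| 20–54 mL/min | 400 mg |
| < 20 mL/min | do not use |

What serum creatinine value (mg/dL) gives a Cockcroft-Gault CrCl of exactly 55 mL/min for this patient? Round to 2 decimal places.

1.35 mg/dL

Standard dose requires CrCl ≥ 55 mL/min.
Set (140 − 43) × 65 × 0.85 / (72 × SCr) = 55
SCr = (140 − 43) × 65 × 0.85 / (72 × 55) = 1.353 mg/dL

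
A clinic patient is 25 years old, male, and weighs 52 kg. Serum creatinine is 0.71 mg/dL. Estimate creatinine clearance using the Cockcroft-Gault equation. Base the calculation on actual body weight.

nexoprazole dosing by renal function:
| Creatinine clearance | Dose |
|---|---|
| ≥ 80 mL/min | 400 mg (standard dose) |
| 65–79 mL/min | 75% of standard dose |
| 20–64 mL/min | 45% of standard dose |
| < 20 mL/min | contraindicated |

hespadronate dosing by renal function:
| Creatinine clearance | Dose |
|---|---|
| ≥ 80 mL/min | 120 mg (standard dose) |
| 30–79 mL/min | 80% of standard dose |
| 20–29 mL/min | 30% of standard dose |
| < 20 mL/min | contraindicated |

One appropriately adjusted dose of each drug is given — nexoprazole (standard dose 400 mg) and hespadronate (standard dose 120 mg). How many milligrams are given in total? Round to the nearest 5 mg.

520 mg

CrCl = (140 − 25) × 52 / (72 × 0.71) = 5980.0 / 51.12 ≈ 117.0 mL/min
CrCl ≈ 117 mL/min.
nexoprazole: ≥ 80 mL/min → 100% of 400 mg = 400 mg.
hespadronate: ≥ 80 mL/min → 100% of 120 mg = 120 mg.
Total = 400 + 120 = 520 mg.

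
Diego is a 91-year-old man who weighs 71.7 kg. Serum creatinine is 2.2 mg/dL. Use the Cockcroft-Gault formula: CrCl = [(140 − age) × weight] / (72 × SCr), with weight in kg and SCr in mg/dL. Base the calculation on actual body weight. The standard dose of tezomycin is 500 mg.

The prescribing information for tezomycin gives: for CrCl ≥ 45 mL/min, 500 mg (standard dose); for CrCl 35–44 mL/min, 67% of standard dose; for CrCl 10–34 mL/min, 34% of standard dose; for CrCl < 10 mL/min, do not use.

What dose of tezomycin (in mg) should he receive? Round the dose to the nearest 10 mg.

CrCl = (140 − 91) × 71.7 / (72 × 2.2) = 3513.3 / 158.40 ≈ 22.2 mL/min
CrCl ≈ 22 mL/min → bracket 10–34 mL/min.
34% of 500 mg = 170 mg

170 mg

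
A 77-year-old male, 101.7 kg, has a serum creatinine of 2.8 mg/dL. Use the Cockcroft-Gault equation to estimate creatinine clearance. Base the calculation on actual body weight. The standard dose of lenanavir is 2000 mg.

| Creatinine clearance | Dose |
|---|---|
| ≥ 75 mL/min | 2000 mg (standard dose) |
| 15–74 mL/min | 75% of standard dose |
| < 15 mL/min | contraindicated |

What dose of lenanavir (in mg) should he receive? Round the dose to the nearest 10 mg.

CrCl = (140 − 77) × 101.7 / (72 × 2.8) = 6407.1 / 201.60 ≈ 31.8 mL/min
CrCl ≈ 32 mL/min → bracket 15–74 mL/min.
75% of 2000 mg = 1500 mg

1500 mg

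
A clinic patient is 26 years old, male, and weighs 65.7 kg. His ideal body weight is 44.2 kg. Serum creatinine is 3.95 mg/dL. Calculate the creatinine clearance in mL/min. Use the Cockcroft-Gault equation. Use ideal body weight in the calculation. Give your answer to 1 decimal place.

17.7 mL/min

CrCl = (140 − 26) × 44.2 / (72 × 3.95) = 5038.8 / 284.40 ≈ 17.7 mL/min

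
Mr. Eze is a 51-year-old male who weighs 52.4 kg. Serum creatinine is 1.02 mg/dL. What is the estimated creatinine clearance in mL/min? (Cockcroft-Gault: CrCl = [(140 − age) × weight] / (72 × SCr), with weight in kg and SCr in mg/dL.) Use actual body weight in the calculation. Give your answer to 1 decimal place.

63.5 mL/min

CrCl = (140 − 51) × 52.4 / (72 × 1.02) = 4663.6 / 73.44 ≈ 63.5 mL/min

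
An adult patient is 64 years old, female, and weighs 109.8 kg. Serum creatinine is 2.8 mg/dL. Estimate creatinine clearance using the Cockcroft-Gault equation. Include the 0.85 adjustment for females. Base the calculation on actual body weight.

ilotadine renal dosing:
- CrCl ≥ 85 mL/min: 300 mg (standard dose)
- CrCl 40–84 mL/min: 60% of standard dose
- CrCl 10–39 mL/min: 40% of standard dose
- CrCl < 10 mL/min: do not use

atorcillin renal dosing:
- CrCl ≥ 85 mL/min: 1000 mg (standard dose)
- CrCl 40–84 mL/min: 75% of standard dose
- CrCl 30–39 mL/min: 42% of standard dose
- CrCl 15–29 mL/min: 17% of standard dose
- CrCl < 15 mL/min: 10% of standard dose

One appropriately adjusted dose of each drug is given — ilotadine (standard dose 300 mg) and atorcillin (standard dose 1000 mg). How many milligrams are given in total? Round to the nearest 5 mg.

540 mg

CrCl = (140 − 64) × 109.8 / (72 × 2.8) × 0.85 = 8344.8 / 201.60 × 0.85 ≈ 35.2 mL/min
CrCl ≈ 35 mL/min.
ilotadine: 10–39 mL/min → 40% of 300 mg = 120 mg.
atorcillin: 30–39 mL/min → 42% of 1000 mg = 420 mg.
Total = 120 + 420 = 540 mg.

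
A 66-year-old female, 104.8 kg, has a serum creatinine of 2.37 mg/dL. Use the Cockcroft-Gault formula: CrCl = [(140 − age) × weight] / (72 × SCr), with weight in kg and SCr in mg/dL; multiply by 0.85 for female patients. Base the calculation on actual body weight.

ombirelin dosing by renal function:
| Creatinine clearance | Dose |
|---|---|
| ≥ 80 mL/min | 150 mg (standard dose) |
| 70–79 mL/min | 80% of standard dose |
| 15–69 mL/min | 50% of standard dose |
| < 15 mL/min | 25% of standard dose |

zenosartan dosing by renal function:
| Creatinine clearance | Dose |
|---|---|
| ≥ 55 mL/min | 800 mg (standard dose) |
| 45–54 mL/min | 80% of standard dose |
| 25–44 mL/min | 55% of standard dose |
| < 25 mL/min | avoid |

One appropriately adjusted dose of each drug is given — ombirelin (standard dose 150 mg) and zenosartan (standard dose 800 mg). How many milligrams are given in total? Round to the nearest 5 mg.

515 mg

CrCl = (140 − 66) × 104.8 / (72 × 2.37) × 0.85 = 7755.2 / 170.64 × 0.85 ≈ 38.6 mL/min
CrCl ≈ 39 mL/min.
ombirelin: 15–69 mL/min → 50% of 150 mg = 75 mg.
zenosartan: 25–44 mL/min → 55% of 800 mg = 440 mg.
Total = 75 + 440 = 515 mg.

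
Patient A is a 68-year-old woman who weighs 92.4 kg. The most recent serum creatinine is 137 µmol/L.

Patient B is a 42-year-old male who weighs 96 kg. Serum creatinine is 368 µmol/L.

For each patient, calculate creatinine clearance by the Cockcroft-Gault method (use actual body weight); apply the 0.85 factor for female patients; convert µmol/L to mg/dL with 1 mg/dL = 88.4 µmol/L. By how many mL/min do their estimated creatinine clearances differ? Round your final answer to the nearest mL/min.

Patient A: SCr = 137 / 88.4 = 1.55 mg/dL
Patient A: CrCl = (140 − 68) × 92.4 / (72 × 1.55) × 0.85 = 6652.8 / 111.60 × 0.85 ≈ 50.7 mL/min
Patient B: SCr = 368 / 88.4 = 4.163 mg/dL
Patient B: CrCl = (140 − 42) × 96 / (72 × 4.163) = 9408.0 / 299.74 ≈ 31.4 mL/min
|50.7 − 31.4| = 19.3 mL/min

19 mL/min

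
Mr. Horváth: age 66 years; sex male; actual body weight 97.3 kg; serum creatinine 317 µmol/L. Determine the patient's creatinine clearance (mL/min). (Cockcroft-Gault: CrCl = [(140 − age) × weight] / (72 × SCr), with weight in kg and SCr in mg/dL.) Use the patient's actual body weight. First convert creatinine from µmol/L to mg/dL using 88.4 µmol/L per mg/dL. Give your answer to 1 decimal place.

27.9 mL/min

SCr = 317 / 88.4 = 3.586 mg/dL
CrCl = (140 − 66) × 97.3 / (72 × 3.586) = 7200.2 / 258.19 ≈ 27.9 mL/min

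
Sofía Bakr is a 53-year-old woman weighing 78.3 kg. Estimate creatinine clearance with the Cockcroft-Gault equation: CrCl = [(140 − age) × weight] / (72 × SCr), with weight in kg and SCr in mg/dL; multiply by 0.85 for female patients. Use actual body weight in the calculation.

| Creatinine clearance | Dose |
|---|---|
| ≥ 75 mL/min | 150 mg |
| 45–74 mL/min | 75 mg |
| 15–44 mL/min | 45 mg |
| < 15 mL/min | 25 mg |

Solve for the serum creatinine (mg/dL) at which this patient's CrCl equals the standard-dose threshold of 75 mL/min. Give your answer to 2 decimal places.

1.07 mg/dL

Standard dose requires CrCl ≥ 75 mL/min.
Set (140 − 53) × 78.3 × 0.85 / (72 × SCr) = 75
SCr = (140 − 53) × 78.3 × 0.85 / (72 × 75) = 1.072 mg/dL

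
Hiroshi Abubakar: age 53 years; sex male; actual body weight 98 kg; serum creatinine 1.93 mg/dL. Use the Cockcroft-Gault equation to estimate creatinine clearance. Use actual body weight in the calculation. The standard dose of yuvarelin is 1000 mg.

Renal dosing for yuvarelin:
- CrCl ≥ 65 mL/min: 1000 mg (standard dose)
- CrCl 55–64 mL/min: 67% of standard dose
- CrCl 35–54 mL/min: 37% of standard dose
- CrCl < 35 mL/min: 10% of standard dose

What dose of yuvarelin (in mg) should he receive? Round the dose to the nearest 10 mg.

CrCl = (140 − 53) × 98 / (72 × 1.93) = 8526.0 / 138.96 ≈ 61.4 mL/min
CrCl ≈ 61 mL/min → bracket 55–64 mL/min.
67% of 1000 mg = 670 mg

670 mg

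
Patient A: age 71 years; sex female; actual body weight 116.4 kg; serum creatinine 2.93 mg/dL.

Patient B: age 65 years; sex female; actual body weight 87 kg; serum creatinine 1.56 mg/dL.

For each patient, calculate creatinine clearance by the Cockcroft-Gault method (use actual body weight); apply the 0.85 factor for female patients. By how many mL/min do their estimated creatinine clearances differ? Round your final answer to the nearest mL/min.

17 mL/min

Patient A: CrCl = (140 − 71) × 116.4 / (72 × 2.93) × 0.85 = 8031.6 / 210.96 × 0.85 ≈ 32.4 mL/min
Patient B: CrCl = (140 − 65) × 87 / (72 × 1.56) × 0.85 = 6525.0 / 112.32 × 0.85 ≈ 49.4 mL/min
|32.4 − 49.4| = 17.0 mL/min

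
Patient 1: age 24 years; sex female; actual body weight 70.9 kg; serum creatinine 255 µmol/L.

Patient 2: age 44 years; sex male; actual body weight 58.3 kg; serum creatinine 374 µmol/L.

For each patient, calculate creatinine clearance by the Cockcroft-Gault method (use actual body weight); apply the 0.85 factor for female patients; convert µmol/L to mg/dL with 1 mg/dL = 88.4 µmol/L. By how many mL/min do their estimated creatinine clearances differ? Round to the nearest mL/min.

15 mL/min

Patient 1: SCr = 255 / 88.4 = 2.885 mg/dL
Patient 1: CrCl = (140 − 24) × 70.9 / (72 × 2.885) × 0.85 = 8224.4 / 207.72 × 0.85 ≈ 33.7 mL/min
Patient 2: SCr = 374 / 88.4 = 4.231 mg/dL
Patient 2: CrCl = (140 − 44) × 58.3 / (72 × 4.231) = 5596.8 / 304.63 ≈ 18.4 mL/min
|33.7 − 18.4| = 15.3 mL/min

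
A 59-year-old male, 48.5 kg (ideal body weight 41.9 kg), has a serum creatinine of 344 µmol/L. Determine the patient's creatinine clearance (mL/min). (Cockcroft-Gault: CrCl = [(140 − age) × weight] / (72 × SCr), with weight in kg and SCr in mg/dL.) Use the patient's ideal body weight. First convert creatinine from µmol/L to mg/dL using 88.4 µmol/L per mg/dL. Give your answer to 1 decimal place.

SCr = 344 / 88.4 = 3.891 mg/dL
CrCl = (140 − 59) × 41.9 / (72 × 3.891) = 3393.9 / 280.15 ≈ 12.1 mL/min

12.1 mL/min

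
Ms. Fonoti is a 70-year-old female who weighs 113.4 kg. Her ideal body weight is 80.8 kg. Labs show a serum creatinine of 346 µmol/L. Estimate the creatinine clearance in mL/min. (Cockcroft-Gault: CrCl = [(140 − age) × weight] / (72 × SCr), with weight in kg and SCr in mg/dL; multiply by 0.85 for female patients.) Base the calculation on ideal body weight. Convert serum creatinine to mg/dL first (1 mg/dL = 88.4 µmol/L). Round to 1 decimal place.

SCr = 346 / 88.4 = 3.914 mg/dL
CrCl = (140 − 70) × 80.8 / (72 × 3.914) × 0.85 = 5656.0 / 281.81 × 0.85 ≈ 17.1 mL/min

17.1 mL/min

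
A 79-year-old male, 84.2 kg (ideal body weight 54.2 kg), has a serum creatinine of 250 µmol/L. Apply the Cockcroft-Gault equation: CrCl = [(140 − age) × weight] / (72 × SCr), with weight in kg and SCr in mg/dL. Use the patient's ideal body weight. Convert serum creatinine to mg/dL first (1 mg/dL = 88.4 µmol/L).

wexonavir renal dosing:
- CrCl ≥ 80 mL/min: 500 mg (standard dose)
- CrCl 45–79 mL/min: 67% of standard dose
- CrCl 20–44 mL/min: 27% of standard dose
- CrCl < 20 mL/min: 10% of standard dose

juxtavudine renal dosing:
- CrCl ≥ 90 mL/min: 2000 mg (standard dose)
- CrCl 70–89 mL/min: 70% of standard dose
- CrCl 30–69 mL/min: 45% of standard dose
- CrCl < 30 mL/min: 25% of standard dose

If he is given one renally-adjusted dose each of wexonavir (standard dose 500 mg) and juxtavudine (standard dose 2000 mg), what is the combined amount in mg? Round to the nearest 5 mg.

SCr = 250 / 88.4 = 2.828 mg/dL
CrCl = (140 − 79) × 54.2 / (72 × 2.828) = 3306.2 / 203.62 ≈ 16.2 mL/min
CrCl ≈ 16 mL/min.
wexonavir: < 20 mL/min → 10% of 500 mg = 50 mg.
juxtavudine: < 30 mL/min → 25% of 2000 mg = 500 mg.
Total = 50 + 500 = 550 mg.

550 mg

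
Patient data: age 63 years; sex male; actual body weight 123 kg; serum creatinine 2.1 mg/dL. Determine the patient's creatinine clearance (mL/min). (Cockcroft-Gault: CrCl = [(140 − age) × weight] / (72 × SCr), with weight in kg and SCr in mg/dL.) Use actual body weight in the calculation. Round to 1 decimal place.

62.6 mL/min

CrCl = (140 − 63) × 123 / (72 × 2.1) = 9471.0 / 151.20 ≈ 62.6 mL/min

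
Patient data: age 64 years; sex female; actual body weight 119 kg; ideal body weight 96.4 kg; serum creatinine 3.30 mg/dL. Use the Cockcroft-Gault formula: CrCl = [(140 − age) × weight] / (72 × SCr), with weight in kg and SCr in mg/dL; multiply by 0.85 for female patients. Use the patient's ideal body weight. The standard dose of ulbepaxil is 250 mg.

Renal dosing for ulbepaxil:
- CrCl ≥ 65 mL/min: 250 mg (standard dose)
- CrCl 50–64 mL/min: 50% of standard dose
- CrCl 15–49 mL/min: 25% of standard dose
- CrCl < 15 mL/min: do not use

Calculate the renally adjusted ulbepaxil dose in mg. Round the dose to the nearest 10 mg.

60 mg

CrCl = (140 − 64) × 96.4 / (72 × 3.3) × 0.85 = 7326.4 / 237.60 × 0.85 ≈ 26.2 mL/min
CrCl ≈ 26 mL/min → bracket 15–49 mL/min.
25% of 250 mg = 62.5 mg → 60 mg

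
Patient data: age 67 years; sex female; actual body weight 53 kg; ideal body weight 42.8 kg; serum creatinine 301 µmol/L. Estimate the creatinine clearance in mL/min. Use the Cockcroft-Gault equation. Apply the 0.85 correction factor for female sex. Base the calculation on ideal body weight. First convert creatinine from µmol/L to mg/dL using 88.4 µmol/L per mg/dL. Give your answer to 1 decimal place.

SCr = 301 / 88.4 = 3.405 mg/dL
CrCl = (140 − 67) × 42.8 / (72 × 3.405) × 0.85 = 3124.4 / 245.16 × 0.85 ≈ 10.8 mL/min

10.8 mL/min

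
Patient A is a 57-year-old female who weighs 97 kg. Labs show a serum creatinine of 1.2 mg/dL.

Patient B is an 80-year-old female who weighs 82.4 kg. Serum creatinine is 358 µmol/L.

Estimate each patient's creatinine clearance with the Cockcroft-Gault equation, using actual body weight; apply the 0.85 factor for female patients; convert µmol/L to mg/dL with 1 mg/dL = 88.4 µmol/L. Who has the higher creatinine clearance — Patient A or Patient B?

Patient A

Patient A: CrCl = (140 − 57) × 97 / (72 × 1.2) × 0.85 = 8051.0 / 86.40 × 0.85 ≈ 79.2 mL/min
Patient B: SCr = 358 / 88.4 = 4.05 mg/dL
Patient B: CrCl = (140 − 80) × 82.4 / (72 × 4.05) × 0.85 = 4944.0 / 291.60 × 0.85 ≈ 14.4 mL/min
79.2 vs 14.4 mL/min → Patient A is higher.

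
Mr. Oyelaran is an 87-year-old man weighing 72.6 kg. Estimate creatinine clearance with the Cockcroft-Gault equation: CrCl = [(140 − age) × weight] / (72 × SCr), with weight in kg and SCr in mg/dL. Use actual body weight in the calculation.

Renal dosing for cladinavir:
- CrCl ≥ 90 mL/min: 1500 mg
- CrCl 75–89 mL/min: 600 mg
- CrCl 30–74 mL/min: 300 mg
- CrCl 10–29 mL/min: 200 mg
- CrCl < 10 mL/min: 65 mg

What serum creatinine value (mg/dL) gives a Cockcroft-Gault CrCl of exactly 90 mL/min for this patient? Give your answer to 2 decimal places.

Standard dose requires CrCl ≥ 90 mL/min.
Set (140 − 87) × 72.6 / (72 × SCr) = 90
SCr = (140 − 87) × 72.6 / (72 × 90) = 0.594 mg/dL

0.59 mg/dL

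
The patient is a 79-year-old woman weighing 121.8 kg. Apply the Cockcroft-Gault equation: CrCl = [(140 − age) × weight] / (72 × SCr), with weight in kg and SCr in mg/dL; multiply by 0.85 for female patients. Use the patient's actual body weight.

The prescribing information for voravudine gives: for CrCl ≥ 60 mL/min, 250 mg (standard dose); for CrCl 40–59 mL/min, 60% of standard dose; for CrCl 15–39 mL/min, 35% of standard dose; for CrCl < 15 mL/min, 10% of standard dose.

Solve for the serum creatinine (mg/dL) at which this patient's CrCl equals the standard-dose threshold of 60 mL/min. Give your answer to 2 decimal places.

Standard dose requires CrCl ≥ 60 mL/min.
Set (140 − 79) × 121.8 × 0.85 / (72 × SCr) = 60
SCr = (140 − 79) × 121.8 × 0.85 / (72 × 60) = 1.462 mg/dL

1.46 mg/dL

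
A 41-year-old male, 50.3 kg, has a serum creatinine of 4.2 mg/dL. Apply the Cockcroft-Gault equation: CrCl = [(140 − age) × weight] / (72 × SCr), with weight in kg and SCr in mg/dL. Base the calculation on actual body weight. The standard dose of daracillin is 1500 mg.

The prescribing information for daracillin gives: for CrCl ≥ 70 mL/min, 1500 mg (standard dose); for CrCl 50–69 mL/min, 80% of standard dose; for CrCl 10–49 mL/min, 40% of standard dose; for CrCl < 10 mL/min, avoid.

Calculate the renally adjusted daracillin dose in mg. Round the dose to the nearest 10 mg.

600 mg

CrCl = (140 − 41) × 50.3 / (72 × 4.2) = 4979.7 / 302.40 ≈ 16.5 mL/min
CrCl ≈ 16 mL/min → bracket 10–49 mL/min.
40% of 1500 mg = 600 mg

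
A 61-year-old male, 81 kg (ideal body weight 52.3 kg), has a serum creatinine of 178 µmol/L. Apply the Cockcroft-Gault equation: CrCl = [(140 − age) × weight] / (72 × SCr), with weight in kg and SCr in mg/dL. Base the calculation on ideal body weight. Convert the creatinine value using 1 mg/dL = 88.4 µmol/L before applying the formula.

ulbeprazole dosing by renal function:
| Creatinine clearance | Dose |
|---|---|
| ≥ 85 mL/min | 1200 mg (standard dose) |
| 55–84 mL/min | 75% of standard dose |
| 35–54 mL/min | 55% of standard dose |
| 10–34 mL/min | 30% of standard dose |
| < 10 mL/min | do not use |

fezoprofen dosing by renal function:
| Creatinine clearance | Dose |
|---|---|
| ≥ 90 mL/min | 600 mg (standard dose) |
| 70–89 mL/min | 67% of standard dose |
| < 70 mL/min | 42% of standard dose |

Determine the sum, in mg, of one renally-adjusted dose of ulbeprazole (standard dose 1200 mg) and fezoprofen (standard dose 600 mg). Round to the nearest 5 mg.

610 mg

SCr = 178 / 88.4 = 2.014 mg/dL
CrCl = (140 − 61) × 52.3 / (72 × 2.014) = 4131.7 / 145.01 ≈ 28.5 mL/min
CrCl ≈ 28 mL/min.
ulbeprazole: 10–34 mL/min → 30% of 1200 mg = 360 mg.
fezoprofen: < 70 mL/min → 42% of 600 mg = 252 mg.
Total = 360 + 252 = 612 mg.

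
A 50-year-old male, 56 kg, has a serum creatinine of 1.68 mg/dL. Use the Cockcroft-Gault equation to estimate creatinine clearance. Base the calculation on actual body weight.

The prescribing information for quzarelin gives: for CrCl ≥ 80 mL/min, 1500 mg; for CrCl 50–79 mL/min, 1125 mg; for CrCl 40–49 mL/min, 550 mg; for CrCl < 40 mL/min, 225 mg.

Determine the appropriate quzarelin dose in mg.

CrCl = (140 − 50) × 56 / (72 × 1.68) = 5040.0 / 120.96 ≈ 41.7 mL/min
CrCl ≈ 42 mL/min → bracket 40–49 mL/min.
Dose for this bracket: 550 mg.

550 mg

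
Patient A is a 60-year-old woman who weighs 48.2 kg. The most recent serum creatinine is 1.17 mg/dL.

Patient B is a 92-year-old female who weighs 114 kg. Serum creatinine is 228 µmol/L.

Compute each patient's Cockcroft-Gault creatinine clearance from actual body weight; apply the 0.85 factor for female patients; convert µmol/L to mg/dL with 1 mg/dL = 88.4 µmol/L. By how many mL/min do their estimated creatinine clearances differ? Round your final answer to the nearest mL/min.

14 mL/min

Patient A: CrCl = (140 − 60) × 48.2 / (72 × 1.17) × 0.85 = 3856.0 / 84.24 × 0.85 ≈ 38.9 mL/min
Patient B: SCr = 228 / 88.4 = 2.579 mg/dL
Patient B: CrCl = (140 − 92) × 114 / (72 × 2.579) × 0.85 = 5472.0 / 185.69 × 0.85 ≈ 25.0 mL/min
|38.9 − 25.0| = 13.9 mL/min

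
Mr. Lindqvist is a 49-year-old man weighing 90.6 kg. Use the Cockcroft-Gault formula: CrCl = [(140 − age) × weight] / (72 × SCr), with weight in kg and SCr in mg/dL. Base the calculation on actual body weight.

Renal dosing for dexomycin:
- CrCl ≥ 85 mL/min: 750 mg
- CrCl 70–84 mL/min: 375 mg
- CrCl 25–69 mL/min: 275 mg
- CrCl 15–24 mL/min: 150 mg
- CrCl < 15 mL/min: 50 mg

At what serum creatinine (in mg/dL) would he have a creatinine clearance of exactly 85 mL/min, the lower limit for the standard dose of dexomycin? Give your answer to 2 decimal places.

Standard dose requires CrCl ≥ 85 mL/min.
Set (140 − 49) × 90.6 / (72 × SCr) = 85
SCr = (140 − 49) × 90.6 / (72 × 85) = 1.347 mg/dL

1.35 mg/dL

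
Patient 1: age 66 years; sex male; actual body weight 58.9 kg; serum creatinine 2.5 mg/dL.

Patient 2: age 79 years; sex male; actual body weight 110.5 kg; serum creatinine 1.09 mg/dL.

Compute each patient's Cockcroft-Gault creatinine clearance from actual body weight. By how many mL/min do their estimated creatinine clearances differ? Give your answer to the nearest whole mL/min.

Patient 1: CrCl = (140 − 66) × 58.9 / (72 × 2.5) = 4358.6 / 180.00 ≈ 24.2 mL/min
Patient 2: CrCl = (140 − 79) × 110.5 / (72 × 1.09) = 6740.5 / 78.48 ≈ 85.9 mL/min
|24.2 − 85.9| = 61.7 mL/min

62 mL/min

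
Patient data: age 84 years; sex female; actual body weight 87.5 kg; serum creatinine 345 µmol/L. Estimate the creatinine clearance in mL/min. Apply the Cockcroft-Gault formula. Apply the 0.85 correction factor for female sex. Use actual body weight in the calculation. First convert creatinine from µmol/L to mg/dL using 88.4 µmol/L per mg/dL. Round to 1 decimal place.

SCr = 345 / 88.4 = 3.903 mg/dL
CrCl = (140 − 84) × 87.5 / (72 × 3.903) × 0.85 = 4900.0 / 281.02 × 0.85 ≈ 14.8 mL/min

14.8 mL/min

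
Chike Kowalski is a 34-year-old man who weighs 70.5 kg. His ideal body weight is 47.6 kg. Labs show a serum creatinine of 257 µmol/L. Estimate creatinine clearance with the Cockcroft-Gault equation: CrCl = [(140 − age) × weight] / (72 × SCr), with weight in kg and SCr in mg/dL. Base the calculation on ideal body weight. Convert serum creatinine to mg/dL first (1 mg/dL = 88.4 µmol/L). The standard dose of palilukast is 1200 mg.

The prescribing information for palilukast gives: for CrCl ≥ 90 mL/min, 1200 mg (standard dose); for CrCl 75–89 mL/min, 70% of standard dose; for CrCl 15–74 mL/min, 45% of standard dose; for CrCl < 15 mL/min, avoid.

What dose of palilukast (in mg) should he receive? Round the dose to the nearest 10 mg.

540 mg

SCr = 257 / 88.4 = 2.907 mg/dL
CrCl = (140 − 34) × 47.6 / (72 × 2.907) = 5045.6 / 209.30 ≈ 24.1 mL/min
CrCl ≈ 24 mL/min → bracket 15–74 mL/min.
45% of 1200 mg = 540 mg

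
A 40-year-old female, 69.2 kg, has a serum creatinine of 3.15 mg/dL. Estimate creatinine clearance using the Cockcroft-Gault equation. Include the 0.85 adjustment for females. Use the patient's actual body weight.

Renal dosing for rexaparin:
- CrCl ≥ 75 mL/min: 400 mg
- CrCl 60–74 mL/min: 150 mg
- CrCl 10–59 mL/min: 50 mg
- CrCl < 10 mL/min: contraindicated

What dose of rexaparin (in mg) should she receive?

CrCl = (140 − 40) × 69.2 / (72 × 3.15) × 0.85 = 6920.0 / 226.80 × 0.85 ≈ 25.9 mL/min
CrCl ≈ 26 mL/min → bracket 10–59 mL/min.
Dose for this bracket: 50 mg.

50 mg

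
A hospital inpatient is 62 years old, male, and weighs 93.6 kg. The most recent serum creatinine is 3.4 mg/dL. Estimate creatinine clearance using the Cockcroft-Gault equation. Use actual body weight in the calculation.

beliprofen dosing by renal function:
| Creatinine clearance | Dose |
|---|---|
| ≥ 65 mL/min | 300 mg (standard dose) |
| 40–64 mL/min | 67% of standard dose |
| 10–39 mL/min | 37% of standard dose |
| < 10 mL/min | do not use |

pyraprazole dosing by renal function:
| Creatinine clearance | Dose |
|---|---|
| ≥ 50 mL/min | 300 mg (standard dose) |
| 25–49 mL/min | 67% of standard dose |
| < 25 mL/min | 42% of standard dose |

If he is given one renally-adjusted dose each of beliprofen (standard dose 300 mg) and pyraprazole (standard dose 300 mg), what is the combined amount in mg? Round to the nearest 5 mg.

CrCl = (140 − 62) × 93.6 / (72 × 3.4) = 7300.8 / 244.80 ≈ 29.8 mL/min
CrCl ≈ 30 mL/min.
beliprofen: 10–39 mL/min → 37% of 300 mg = 111 mg.
pyraprazole: 25–49 mL/min → 67% of 300 mg = 201 mg.
Total = 111 + 201 = 312 mg.

310 mg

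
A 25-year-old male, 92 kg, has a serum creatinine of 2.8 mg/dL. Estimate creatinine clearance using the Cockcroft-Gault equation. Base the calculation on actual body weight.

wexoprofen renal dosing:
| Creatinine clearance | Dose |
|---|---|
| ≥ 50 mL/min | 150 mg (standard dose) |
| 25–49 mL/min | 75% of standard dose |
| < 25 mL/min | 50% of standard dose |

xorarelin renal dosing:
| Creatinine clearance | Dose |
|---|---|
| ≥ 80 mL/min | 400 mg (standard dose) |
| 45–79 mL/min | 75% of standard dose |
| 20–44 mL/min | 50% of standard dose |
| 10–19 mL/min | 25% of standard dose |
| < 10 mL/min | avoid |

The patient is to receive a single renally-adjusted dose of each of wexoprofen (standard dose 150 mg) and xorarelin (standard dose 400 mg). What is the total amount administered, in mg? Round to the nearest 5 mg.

CrCl = (140 − 25) × 92 / (72 × 2.8) = 10580.0 / 201.60 ≈ 52.5 mL/min
CrCl ≈ 52 mL/min.
wexoprofen: ≥ 50 mL/min → 100% of 150 mg = 150 mg.
xorarelin: 45–79 mL/min → 75% of 400 mg = 300 mg.
Total = 150 + 300 = 450 mg.

450 mg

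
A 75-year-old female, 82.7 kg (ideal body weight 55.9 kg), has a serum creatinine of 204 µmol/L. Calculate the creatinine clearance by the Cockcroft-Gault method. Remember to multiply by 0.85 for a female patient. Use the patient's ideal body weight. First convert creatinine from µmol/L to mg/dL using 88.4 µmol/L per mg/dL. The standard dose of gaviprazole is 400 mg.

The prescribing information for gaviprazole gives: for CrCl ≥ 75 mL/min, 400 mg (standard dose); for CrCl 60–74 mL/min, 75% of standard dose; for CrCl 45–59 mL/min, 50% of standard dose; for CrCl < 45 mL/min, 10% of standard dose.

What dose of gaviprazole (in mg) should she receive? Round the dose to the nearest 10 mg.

SCr = 204 / 88.4 = 2.308 mg/dL
CrCl = (140 − 75) × 55.9 / (72 × 2.308) × 0.85 = 3633.5 / 166.18 × 0.85 ≈ 18.6 mL/min
CrCl ≈ 19 mL/min → bracket < 45 mL/min.
10% of 400 mg = 40 mg

40 mg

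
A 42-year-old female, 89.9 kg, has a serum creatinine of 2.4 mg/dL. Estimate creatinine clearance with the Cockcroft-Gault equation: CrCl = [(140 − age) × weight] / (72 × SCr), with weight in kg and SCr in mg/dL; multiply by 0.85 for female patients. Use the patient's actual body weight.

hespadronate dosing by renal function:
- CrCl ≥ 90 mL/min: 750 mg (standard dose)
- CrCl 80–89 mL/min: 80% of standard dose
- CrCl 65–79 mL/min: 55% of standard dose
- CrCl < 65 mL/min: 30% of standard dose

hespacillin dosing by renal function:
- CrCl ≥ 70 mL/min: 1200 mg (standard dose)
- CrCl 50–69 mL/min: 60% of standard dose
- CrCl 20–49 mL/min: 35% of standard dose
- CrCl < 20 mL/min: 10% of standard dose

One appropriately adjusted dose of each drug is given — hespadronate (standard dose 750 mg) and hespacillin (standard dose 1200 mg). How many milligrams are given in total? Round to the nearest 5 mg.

CrCl = (140 − 42) × 89.9 / (72 × 2.4) × 0.85 = 8810.2 / 172.80 × 0.85 ≈ 43.3 mL/min
CrCl ≈ 43 mL/min.
hespadronate: < 65 mL/min → 30% of 750 mg = 225 mg.
hespacillin: 20–49 mL/min → 35% of 1200 mg = 420 mg.
Total = 225 + 420 = 645 mg.

645 mg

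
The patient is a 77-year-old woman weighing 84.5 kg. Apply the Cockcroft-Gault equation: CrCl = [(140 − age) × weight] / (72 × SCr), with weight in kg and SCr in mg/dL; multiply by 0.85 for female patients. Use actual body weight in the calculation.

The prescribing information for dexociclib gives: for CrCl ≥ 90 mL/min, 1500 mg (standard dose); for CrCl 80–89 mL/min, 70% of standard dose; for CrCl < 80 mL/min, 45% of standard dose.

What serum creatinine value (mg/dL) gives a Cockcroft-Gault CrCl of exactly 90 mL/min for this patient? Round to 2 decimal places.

0.70 mg/dL

Standard dose requires CrCl ≥ 90 mL/min.
Set (140 − 77) × 84.5 × 0.85 / (72 × SCr) = 90
SCr = (140 − 77) × 84.5 × 0.85 / (72 × 90) = 0.698 mg/dL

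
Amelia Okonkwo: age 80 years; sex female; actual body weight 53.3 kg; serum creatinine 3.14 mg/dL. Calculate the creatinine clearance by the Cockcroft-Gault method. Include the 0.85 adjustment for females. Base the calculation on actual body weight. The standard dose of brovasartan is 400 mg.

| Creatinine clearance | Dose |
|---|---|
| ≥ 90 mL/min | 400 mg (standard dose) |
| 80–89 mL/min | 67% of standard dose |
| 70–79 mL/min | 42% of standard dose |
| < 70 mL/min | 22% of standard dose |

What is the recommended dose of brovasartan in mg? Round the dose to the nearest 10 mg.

90 mg

CrCl = (140 − 80) × 53.3 / (72 × 3.14) × 0.85 = 3198.0 / 226.08 × 0.85 ≈ 12.0 mL/min
CrCl ≈ 12 mL/min → bracket < 70 mL/min.
22% of 400 mg = 88 mg → 90 mg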